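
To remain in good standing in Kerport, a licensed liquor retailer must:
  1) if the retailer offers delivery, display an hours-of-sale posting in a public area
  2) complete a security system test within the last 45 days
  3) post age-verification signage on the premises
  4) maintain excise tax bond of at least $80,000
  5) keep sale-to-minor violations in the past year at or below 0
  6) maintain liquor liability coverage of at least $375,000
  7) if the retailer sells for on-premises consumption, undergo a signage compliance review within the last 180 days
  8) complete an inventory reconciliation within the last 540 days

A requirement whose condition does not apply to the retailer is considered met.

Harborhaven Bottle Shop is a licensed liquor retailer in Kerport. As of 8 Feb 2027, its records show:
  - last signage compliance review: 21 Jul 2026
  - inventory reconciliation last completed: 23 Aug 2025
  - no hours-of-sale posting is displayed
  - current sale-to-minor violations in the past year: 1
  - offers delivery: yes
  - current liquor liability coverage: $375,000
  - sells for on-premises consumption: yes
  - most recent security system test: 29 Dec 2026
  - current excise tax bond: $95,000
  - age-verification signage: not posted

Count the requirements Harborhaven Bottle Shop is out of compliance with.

4

1. condition 'offers delivery' holds; hours-of-sale posting absent → not met
2. security system test 41 days ago vs limit 45 → met
3. age-verification signage absent → not met
4. excise tax bond $95,000 ≥ $80,000 → met
5. sale-to-minor violations in the past year 1 > 0 → not met
6. liquor liability coverage $375,000 ≥ $375,000 → met
7. condition 'sells for on-premises consumption' holds; signage compliance review 202 days ago vs limit 180 → not met
8. inventory reconciliation 534 days ago vs limit 540 → met
Not met: 4 of 8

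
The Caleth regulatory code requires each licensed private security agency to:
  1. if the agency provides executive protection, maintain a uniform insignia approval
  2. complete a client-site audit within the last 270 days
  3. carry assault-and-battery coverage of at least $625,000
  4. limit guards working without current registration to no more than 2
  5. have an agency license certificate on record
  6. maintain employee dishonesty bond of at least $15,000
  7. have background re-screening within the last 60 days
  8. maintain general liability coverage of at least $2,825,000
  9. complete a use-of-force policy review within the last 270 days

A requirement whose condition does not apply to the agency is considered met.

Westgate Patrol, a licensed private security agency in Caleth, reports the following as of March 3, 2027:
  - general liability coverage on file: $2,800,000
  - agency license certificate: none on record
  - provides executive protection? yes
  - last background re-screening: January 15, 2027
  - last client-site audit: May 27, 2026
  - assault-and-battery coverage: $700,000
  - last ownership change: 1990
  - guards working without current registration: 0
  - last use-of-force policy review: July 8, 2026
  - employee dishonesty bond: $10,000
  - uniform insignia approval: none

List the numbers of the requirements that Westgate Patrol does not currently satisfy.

1, 2, 5, 6, 8

1. condition 'provides executive protection' holds; uniform insignia approval absent → not met
2. client-site audit 280 days ago vs limit 270 → not met
3. assault-and-battery coverage $700,000 ≥ $625,000 → met
4. guards working without current registration 0 ≤ 2 → met
5. agency license certificate absent → not met
6. employee dishonesty bond $10,000 < $15,000 → not met
7. background re-screening 47 days ago vs limit 60 → met
8. general liability coverage $2,800,000 < $2,825,000 → not met
9. use-of-force policy review 238 days ago vs limit 270 → met
Not met: 1, 2, 5, 6, 8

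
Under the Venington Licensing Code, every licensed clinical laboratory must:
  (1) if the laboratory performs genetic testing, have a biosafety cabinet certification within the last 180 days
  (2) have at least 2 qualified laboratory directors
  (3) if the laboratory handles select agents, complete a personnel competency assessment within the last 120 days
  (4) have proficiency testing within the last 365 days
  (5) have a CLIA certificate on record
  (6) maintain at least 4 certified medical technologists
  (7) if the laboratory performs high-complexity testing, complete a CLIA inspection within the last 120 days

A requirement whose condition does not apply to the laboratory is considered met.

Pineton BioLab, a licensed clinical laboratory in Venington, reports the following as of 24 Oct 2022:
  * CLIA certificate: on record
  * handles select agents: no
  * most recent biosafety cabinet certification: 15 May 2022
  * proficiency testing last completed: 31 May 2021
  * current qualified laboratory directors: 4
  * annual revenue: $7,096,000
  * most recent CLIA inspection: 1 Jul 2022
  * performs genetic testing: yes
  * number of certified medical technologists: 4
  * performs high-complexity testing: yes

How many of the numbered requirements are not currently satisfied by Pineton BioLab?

1

1. condition 'performs genetic testing' holds; biosafety cabinet certification 162 days ago vs limit 180 → met
2. qualified laboratory directors 4 ≥ 2 → met
3. condition 'handles select agents' does not hold → requirement n/a → met
4. proficiency testing 511 days ago vs limit 365 → not met
5. CLIA certificate present → met
6. certified medical technologists 4 ≥ 4 → met
7. condition 'performs high-complexity testing' holds; CLIA inspection 115 days ago vs limit 120 → met
Not met: 1 of 7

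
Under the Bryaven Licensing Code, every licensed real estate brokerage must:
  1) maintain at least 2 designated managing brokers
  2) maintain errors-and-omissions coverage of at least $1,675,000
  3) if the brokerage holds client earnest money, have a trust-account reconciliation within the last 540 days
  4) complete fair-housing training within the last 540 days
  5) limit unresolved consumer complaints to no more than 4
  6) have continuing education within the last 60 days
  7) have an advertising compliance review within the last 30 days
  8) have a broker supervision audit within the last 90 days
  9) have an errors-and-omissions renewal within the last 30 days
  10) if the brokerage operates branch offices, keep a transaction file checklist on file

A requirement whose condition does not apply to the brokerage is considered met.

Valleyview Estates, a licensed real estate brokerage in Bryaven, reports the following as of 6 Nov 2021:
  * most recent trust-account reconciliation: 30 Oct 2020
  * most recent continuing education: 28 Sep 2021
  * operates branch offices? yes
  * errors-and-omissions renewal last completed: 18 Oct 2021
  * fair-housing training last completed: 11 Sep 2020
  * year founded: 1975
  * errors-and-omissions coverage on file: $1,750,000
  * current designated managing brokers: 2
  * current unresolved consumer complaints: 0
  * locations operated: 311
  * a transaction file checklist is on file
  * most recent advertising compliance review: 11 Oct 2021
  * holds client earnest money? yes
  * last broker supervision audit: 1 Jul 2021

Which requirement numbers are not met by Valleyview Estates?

8

1. designated managing brokers 2 ≥ 2 → met
2. errors-and-omissions coverage $1,750,000 ≥ $1,675,000 → met
3. condition 'holds client earnest money' holds; trust-account reconciliation 372 days ago vs limit 540 → met
4. fair-housing training 421 days ago vs limit 540 → met
5. unresolved consumer complaints 0 ≤ 4 → met
6. continuing education 39 days ago vs limit 60 → met
7. advertising compliance review 26 days ago vs limit 30 → met
8. broker supervision audit 128 days ago vs limit 90 → not met
9. errors-and-omissions renewal 19 days ago vs limit 30 → met
10. condition 'operates branch offices' holds; transaction file checklist present → met
Not met: 8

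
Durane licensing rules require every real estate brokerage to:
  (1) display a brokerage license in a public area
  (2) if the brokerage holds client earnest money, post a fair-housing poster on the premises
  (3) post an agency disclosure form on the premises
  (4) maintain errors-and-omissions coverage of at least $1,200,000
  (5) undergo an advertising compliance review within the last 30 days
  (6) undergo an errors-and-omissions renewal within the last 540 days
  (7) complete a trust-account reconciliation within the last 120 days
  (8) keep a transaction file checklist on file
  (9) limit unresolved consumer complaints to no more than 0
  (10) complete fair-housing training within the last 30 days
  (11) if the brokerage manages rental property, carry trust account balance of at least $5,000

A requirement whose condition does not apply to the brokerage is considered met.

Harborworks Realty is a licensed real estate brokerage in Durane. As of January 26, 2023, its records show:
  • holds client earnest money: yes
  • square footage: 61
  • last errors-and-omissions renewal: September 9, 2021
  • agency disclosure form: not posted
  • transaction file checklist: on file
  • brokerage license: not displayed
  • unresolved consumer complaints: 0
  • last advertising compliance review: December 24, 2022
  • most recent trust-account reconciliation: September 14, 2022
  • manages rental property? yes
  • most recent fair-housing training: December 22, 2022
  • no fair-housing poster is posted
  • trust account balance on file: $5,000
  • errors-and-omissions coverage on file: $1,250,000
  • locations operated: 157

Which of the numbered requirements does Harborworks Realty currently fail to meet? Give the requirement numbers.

1. brokerage license absent → not met
2. condition 'holds client earnest money' holds; fair-housing poster absent → not met
3. agency disclosure form absent → not met
4. errors-and-omissions coverage $1,250,000 ≥ $1,200,000 → met
5. advertising compliance review 33 days ago vs limit 30 → not met
6. errors-and-omissions renewal 504 days ago vs limit 540 → met
7. trust-account reconciliation 134 days ago vs limit 120 → not met
8. transaction file checklist present → met
9. unresolved consumer complaints 0 ≤ 0 → met
10. fair-housing training 35 days ago vs limit 30 → not met
11. condition 'manages rental property' holds; trust account balance $5,000 ≥ $5,000 → met
Not met: 1, 2, 3, 5, 7, 10

1, 2, 3, 5, 7, 10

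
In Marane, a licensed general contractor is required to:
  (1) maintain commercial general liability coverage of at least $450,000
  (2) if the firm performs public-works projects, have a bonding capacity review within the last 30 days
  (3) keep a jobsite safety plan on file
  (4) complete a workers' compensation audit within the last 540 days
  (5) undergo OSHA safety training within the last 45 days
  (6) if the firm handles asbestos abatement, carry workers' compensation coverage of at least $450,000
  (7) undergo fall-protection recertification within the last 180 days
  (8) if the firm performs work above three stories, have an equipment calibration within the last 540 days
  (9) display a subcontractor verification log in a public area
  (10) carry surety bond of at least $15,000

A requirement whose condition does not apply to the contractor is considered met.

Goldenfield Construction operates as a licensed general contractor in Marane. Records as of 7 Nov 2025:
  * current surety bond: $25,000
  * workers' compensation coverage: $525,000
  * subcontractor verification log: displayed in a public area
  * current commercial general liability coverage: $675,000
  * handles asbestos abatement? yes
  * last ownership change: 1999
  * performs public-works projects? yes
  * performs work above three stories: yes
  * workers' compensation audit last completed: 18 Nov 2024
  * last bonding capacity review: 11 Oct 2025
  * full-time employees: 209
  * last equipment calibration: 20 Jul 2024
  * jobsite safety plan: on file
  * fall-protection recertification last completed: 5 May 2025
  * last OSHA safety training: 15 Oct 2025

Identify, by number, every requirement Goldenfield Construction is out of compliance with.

7

1. commercial general liability coverage $675,000 ≥ $450,000 → met
2. condition 'performs public-works projects' holds; bonding capacity review 27 days ago vs limit 30 → met
3. jobsite safety plan present → met
4. workers' compensation audit 354 days ago vs limit 540 → met
5. OSHA safety training 23 days ago vs limit 45 → met
6. condition 'handles asbestos abatement' holds; workers' compensation coverage $525,000 ≥ $450,000 → met
7. fall-protection recertification 186 days ago vs limit 180 → not met
8. condition 'performs work above three stories' holds; equipment calibration 475 days ago vs limit 540 → met
9. subcontractor verification log present → met
10. surety bond $25,000 ≥ $15,000 → met
Not met: 7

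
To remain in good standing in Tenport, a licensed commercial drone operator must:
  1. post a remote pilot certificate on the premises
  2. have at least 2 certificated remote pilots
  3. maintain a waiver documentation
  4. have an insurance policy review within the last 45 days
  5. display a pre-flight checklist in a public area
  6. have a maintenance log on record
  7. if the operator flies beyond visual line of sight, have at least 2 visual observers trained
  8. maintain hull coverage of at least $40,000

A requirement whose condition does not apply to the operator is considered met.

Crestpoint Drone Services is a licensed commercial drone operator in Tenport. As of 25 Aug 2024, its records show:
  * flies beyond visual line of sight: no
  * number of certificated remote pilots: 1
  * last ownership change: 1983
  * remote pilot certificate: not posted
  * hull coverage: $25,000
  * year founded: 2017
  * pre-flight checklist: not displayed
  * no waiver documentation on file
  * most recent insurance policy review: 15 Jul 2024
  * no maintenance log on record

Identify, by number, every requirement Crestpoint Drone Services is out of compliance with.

1, 2, 3, 5, 6, 8

1. remote pilot certificate absent → not met
2. certificated remote pilots 1 < 2 → not met
3. waiver documentation absent → not met
4. insurance policy review 41 days ago vs limit 45 → met
5. pre-flight checklist absent → not met
6. maintenance log absent → not met
7. condition 'flies beyond visual line of sight' does not hold → requirement n/a → met
8. hull coverage $25,000 < $40,000 → not met
Not met: 1, 2, 3, 5, 6, 8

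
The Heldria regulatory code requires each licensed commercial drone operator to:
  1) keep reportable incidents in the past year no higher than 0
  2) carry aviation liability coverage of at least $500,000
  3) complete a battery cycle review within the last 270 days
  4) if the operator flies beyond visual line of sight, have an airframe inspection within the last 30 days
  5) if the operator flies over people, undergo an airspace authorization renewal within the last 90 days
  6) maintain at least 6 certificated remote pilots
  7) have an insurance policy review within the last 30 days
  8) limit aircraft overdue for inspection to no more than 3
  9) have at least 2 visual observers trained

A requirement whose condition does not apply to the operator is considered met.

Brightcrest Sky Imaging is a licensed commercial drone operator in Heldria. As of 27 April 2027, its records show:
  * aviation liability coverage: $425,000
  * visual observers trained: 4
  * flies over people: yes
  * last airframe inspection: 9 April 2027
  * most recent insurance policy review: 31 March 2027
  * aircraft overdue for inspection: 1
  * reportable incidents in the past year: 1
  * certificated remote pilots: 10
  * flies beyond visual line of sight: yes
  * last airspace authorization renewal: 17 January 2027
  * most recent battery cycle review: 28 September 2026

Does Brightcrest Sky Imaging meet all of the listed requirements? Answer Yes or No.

No

1. reportable incidents in the past year 1 > 0 → not met
2. aviation liability coverage $425,000 < $500,000 → not met
3. battery cycle review 211 days ago vs limit 270 → met
4. condition 'flies beyond visual line of sight' holds; airframe inspection 18 days ago vs limit 30 → met
5. condition 'flies over people' holds; airspace authorization renewal 100 days ago vs limit 90 → not met
6. certificated remote pilots 10 ≥ 6 → met
7. insurance policy review 27 days ago vs limit 30 → met
8. aircraft overdue for inspection 1 ≤ 3 → met
9. visual observers trained 4 ≥ 2 → met
Not met: 1, 2, 5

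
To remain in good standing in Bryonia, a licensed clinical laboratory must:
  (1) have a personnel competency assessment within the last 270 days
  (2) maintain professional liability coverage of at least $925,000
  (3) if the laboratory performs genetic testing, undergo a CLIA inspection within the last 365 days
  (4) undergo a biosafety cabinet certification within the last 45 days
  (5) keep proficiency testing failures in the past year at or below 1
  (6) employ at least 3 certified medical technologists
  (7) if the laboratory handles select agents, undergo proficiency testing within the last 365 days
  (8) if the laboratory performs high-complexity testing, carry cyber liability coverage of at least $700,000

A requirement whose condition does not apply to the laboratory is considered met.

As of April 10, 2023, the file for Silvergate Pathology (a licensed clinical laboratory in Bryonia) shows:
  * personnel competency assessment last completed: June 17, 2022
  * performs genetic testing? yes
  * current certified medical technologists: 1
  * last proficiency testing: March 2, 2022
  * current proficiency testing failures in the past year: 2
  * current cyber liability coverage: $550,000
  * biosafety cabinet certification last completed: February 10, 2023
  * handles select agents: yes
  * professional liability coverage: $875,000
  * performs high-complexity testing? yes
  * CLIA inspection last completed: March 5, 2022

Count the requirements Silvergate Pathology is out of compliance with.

8

1. personnel competency assessment 297 days ago vs limit 270 → not met
2. professional liability coverage $875,000 < $925,000 → not met
3. condition 'performs genetic testing' holds; CLIA inspection 401 days ago vs limit 365 → not met
4. biosafety cabinet certification 59 days ago vs limit 45 → not met
5. proficiency testing failures in the past year 2 > 1 → not met
6. certified medical technologists 1 < 3 → not met
7. condition 'handles select agents' holds; proficiency testing 404 days ago vs limit 365 → not met
8. condition 'performs high-complexity testing' holds; cyber liability coverage $550,000 < $700,000 → not met
Not met: 8 of 8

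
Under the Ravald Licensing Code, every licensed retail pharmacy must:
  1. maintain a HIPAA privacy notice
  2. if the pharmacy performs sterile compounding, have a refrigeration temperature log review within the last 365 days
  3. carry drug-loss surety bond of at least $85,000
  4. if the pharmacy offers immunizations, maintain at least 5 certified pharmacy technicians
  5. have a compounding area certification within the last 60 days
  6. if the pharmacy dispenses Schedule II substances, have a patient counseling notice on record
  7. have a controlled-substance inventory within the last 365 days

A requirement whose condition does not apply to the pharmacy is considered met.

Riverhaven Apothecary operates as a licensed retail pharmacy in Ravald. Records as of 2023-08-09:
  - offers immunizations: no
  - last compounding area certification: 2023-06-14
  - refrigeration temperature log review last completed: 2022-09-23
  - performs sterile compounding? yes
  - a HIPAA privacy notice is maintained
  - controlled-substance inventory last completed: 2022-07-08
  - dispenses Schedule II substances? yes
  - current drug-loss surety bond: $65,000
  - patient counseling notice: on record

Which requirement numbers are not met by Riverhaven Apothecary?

1. HIPAA privacy notice present → met
2. condition 'performs sterile compounding' holds; refrigeration temperature log review 320 days ago vs limit 365 → met
3. drug-loss surety bond $65,000 < $85,000 → not met
4. condition 'offers immunizations' does not hold → requirement n/a → met
5. compounding area certification 56 days ago vs limit 60 → met
6. condition 'dispenses Schedule II substances' holds; patient counseling notice present → met
7. controlled-substance inventory 397 days ago vs limit 365 → not met
Not met: 3, 7

3, 7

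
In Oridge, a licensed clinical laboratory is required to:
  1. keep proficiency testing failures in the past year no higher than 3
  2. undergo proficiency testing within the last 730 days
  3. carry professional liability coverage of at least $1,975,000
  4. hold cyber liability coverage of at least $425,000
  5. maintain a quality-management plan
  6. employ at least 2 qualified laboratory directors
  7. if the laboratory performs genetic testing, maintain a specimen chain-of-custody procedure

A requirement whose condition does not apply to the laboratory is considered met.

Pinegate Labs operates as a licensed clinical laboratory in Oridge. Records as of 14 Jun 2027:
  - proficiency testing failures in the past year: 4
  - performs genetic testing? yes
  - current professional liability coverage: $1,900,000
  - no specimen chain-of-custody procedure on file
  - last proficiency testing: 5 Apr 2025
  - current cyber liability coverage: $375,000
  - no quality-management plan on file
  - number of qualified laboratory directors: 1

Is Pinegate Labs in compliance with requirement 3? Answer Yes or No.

No

3. professional liability coverage $1,900,000 < $1,975,000 → not met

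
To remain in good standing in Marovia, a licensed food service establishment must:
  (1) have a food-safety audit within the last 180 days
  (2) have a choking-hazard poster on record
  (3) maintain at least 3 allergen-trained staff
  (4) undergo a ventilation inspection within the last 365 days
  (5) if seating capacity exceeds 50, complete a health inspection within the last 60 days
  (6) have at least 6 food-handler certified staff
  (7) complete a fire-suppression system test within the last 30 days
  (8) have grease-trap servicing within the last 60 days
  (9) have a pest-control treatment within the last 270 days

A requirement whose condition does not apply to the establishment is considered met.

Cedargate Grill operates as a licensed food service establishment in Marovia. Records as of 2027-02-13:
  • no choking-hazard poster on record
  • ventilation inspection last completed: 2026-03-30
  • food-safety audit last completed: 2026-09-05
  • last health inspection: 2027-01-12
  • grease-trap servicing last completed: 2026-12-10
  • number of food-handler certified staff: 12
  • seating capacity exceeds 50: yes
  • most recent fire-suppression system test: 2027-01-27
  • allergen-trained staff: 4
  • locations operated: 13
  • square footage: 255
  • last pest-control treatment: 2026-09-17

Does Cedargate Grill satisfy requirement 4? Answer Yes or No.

Yes

4. ventilation inspection 320 days ago vs limit 365 → met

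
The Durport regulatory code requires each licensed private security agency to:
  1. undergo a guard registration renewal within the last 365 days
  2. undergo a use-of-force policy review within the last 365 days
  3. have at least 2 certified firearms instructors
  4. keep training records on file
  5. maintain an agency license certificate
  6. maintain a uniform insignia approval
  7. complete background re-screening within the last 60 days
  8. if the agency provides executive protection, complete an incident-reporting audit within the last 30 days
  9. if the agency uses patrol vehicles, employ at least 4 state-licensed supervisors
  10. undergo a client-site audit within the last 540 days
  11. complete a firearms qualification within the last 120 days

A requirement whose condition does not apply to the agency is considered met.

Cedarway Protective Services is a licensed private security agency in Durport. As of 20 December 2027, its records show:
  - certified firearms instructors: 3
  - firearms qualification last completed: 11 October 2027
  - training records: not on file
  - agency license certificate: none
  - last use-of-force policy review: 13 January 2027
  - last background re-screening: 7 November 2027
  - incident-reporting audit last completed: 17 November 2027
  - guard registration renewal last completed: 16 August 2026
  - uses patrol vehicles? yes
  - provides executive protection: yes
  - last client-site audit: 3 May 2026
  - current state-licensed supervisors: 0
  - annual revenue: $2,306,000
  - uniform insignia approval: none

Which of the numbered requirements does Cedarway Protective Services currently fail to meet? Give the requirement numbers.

1. guard registration renewal 491 days ago vs limit 365 → not met
2. use-of-force policy review 341 days ago vs limit 365 → met
3. certified firearms instructors 3 ≥ 2 → met
4. training records absent → not met
5. agency license certificate absent → not met
6. uniform insignia approval absent → not met
7. background re-screening 43 days ago vs limit 60 → met
8. condition 'provides executive protection' holds; incident-reporting audit 33 days ago vs limit 30 → not met
9. condition 'uses patrol vehicles' holds; state-licensed supervisors 0 < 4 → not met
10. client-site audit 596 days ago vs limit 540 → not met
11. firearms qualification 70 days ago vs limit 120 → met
Not met: 1, 4, 5, 6, 8, 9, 10

1, 4, 5, 6, 8, 9, 10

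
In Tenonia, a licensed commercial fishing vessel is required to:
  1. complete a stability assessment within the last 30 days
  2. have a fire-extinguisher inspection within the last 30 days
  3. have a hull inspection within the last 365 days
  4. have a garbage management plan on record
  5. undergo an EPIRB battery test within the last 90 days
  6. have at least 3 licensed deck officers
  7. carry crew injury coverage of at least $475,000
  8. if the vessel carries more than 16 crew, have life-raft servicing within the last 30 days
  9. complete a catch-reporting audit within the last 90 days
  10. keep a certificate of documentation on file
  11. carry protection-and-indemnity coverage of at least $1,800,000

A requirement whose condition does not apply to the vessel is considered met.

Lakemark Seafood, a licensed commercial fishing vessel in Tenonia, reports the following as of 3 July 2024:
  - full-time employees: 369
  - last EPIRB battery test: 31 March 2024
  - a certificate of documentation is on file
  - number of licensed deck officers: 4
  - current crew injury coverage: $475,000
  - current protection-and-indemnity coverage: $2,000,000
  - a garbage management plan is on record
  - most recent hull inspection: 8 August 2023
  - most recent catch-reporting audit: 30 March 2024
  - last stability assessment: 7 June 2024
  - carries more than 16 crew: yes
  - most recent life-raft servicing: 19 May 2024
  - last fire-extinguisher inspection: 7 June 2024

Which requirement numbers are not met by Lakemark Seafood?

5, 8, 9

1. stability assessment 26 days ago vs limit 30 → met
2. fire-extinguisher inspection 26 days ago vs limit 30 → met
3. hull inspection 330 days ago vs limit 365 → met
4. garbage management plan present → met
5. EPIRB battery test 94 days ago vs limit 90 → not met
6. licensed deck officers 4 ≥ 3 → met
7. crew injury coverage $475,000 ≥ $475,000 → met
8. condition 'carries more than 16 crew' holds; life-raft servicing 45 days ago vs limit 30 → not met
9. catch-reporting audit 95 days ago vs limit 90 → not met
10. certificate of documentation present → met
11. protection-and-indemnity coverage $2,000,000 ≥ $1,800,000 → met
Not met: 5, 8, 9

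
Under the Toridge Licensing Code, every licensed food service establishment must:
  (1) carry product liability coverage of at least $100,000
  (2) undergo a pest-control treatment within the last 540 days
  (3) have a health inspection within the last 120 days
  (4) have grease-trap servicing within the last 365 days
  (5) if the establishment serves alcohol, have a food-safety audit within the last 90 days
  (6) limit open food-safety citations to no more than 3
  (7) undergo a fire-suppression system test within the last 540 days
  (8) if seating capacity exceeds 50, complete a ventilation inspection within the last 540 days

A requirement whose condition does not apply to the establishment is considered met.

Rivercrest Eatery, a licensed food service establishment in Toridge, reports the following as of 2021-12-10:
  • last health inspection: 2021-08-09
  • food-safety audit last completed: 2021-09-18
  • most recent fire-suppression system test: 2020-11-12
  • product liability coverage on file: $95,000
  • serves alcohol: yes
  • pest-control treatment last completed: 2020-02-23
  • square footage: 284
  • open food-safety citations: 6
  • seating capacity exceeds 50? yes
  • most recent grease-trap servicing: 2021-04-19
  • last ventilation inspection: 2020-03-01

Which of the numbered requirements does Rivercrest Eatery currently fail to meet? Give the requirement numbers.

1. product liability coverage $95,000 < $100,000 → not met
2. pest-control treatment 656 days ago vs limit 540 → not met
3. health inspection 123 days ago vs limit 120 → not met
4. grease-trap servicing 235 days ago vs limit 365 → met
5. condition 'serves alcohol' holds; food-safety audit 83 days ago vs limit 90 → met
6. open food-safety citations 6 > 3 → not met
7. fire-suppression system test 393 days ago vs limit 540 → met
8. condition 'seating capacity exceeds 50' holds; ventilation inspection 649 days ago vs limit 540 → not met
Not met: 1, 2, 3, 6, 8

1, 2, 3, 6, 8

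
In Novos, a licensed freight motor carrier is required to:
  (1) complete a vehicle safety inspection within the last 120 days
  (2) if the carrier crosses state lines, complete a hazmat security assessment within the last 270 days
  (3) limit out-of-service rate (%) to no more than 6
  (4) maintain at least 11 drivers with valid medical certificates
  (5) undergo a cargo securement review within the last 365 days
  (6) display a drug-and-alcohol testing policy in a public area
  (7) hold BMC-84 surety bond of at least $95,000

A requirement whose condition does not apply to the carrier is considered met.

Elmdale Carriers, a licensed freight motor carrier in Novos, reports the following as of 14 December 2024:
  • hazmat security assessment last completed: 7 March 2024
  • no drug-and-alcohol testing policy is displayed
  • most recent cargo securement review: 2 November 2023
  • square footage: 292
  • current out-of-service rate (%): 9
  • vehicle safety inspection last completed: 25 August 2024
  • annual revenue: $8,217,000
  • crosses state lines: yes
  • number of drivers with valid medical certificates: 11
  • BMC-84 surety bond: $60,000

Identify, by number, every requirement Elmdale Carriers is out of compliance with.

1. vehicle safety inspection 111 days ago vs limit 120 → met
2. condition 'crosses state lines' holds; hazmat security assessment 282 days ago vs limit 270 → not met
3. out-of-service rate (%) 9 > 6 → not met
4. drivers with valid medical certificates 11 ≥ 11 → met
5. cargo securement review 408 days ago vs limit 365 → not met
6. drug-and-alcohol testing policy absent → not met
7. BMC-84 surety bond $60,000 < $95,000 → not met
Not met: 2, 3, 5, 6, 7

2, 3, 5, 6, 7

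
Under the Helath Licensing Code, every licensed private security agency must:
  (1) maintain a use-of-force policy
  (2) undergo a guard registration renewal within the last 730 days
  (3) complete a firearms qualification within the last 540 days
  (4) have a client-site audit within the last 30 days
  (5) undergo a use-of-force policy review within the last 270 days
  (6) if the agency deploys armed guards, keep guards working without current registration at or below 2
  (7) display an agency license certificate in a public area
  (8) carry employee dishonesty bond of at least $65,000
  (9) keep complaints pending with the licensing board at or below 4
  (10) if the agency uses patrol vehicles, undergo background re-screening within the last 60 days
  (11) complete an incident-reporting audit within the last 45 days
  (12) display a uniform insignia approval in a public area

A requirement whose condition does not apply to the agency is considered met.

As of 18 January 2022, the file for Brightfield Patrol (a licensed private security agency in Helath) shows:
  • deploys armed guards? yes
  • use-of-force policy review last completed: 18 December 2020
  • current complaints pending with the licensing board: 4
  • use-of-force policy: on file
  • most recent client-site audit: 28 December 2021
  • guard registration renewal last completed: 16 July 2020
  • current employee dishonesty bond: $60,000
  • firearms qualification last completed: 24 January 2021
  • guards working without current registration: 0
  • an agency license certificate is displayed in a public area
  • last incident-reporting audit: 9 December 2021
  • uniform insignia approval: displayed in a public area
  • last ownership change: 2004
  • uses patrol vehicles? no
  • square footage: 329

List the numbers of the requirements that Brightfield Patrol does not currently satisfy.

1. use-of-force policy present → met
2. guard registration renewal 551 days ago vs limit 730 → met
3. firearms qualification 359 days ago vs limit 540 → met
4. client-site audit 21 days ago vs limit 30 → met
5. use-of-force policy review 396 days ago vs limit 270 → not met
6. condition 'deploys armed guards' holds; guards working without current registration 0 ≤ 2 → met
7. agency license certificate present → met
8. employee dishonesty bond $60,000 < $65,000 → not met
9. complaints pending with the licensing board 4 ≤ 4 → met
10. condition 'uses patrol vehicles' does not hold → requirement n/a → met
11. incident-reporting audit 40 days ago vs limit 45 → met
12. uniform insignia approval present → met
Not met: 5, 8

5, 8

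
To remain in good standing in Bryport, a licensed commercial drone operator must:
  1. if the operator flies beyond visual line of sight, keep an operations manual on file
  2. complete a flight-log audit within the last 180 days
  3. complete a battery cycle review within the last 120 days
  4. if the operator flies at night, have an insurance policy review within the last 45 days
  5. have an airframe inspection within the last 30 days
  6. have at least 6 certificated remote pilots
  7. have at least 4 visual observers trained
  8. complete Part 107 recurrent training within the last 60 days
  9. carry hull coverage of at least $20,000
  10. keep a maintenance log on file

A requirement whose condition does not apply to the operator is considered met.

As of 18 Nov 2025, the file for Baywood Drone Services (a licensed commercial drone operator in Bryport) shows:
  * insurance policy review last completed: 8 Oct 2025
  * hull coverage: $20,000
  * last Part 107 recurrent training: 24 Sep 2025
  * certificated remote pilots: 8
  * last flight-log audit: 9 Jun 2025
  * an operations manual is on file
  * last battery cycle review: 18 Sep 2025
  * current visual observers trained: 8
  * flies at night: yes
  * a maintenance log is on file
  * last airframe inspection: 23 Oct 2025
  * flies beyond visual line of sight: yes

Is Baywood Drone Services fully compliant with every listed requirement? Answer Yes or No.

1. condition 'flies beyond visual line of sight' holds; operations manual present → met
2. flight-log audit 162 days ago vs limit 180 → met
3. battery cycle review 61 days ago vs limit 120 → met
4. condition 'flies at night' holds; insurance policy review 41 days ago vs limit 45 → met
5. airframe inspection 26 days ago vs limit 30 → met
6. certificated remote pilots 8 ≥ 6 → met
7. visual observers trained 8 ≥ 4 → met
8. Part 107 recurrent training 55 days ago vs limit 60 → met
9. hull coverage $20,000 ≥ $20,000 → met
10. maintenance log present → met
All met.

Yes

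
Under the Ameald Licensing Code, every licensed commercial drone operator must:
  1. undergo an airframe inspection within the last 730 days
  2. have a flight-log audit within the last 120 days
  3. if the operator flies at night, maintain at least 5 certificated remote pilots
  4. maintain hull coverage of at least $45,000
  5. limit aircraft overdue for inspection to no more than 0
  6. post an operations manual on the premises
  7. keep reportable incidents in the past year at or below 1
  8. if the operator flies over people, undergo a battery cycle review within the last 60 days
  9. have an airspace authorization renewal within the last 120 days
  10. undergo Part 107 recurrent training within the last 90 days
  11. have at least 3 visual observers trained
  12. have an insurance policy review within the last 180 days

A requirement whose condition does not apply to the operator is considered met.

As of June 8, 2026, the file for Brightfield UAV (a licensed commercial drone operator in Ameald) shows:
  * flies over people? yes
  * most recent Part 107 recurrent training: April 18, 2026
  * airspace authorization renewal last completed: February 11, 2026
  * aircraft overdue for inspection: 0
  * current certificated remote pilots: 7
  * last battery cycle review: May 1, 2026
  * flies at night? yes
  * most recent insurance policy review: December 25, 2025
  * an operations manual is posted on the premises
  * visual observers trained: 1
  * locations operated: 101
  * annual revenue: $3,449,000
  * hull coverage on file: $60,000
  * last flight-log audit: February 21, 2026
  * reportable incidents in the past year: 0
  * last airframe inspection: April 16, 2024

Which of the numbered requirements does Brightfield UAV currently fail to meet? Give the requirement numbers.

1, 11

1. airframe inspection 783 days ago vs limit 730 → not met
2. flight-log audit 107 days ago vs limit 120 → met
3. condition 'flies at night' holds; certificated remote pilots 7 ≥ 5 → met
4. hull coverage $60,000 ≥ $45,000 → met
5. aircraft overdue for inspection 0 ≤ 0 → met
6. operations manual present → met
7. reportable incidents in the past year 0 ≤ 1 → met
8. condition 'flies over people' holds; battery cycle review 38 days ago vs limit 60 → met
9. airspace authorization renewal 117 days ago vs limit 120 → met
10. Part 107 recurrent training 51 days ago vs limit 90 → met
11. visual observers trained 1 < 3 → not met
12. insurance policy review 165 days ago vs limit 180 → met
Not met: 1, 11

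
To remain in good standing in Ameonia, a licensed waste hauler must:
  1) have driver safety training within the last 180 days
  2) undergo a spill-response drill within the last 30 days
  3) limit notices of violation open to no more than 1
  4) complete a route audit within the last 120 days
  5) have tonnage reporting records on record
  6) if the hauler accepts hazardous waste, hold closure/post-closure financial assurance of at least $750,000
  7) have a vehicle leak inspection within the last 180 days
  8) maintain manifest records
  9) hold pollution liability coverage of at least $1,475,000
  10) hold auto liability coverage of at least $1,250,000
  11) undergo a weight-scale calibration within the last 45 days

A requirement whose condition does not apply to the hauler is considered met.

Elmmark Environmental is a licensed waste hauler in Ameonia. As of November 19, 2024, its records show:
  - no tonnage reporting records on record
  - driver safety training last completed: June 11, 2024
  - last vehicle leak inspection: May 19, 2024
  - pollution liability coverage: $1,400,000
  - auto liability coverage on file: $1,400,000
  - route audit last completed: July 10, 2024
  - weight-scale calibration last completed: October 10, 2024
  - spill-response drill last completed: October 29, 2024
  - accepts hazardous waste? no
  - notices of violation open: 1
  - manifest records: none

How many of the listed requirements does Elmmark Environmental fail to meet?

1. driver safety training 161 days ago vs limit 180 → met
2. spill-response drill 21 days ago vs limit 30 → met
3. notices of violation open 1 ≤ 1 → met
4. route audit 132 days ago vs limit 120 → not met
5. tonnage reporting records absent → not met
6. condition 'accepts hazardous waste' does not hold → requirement n/a → met
7. vehicle leak inspection 184 days ago vs limit 180 → not met
8. manifest records absent → not met
9. pollution liability coverage $1,400,000 < $1,475,000 → not met
10. auto liability coverage $1,400,000 ≥ $1,250,000 → met
11. weight-scale calibration 40 days ago vs limit 45 → met
Not met: 5 of 11

5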